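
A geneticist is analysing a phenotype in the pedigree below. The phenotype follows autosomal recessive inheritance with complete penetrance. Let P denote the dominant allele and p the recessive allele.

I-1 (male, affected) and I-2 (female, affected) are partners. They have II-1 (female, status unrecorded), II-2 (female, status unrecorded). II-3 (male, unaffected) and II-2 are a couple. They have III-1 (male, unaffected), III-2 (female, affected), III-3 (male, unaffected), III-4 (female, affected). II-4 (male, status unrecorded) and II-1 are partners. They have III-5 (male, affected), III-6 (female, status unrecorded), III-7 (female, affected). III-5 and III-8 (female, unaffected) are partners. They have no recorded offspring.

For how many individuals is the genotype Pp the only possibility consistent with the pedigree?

Obligate heterozygotes: II-3 is unaffected so carries P and passed p to III-2 (pp), so II-3 is Pp; III-1 is unaffected so carries P and received p from II-2 (pp), so III-1 is Pp; III-3 is unaffected so carries P and received p from II-2 (pp), so III-3 is Pp.
Every other individual is either homozygous by phenotype or has at least one consistent homozygous assignment, so the count is 3.

3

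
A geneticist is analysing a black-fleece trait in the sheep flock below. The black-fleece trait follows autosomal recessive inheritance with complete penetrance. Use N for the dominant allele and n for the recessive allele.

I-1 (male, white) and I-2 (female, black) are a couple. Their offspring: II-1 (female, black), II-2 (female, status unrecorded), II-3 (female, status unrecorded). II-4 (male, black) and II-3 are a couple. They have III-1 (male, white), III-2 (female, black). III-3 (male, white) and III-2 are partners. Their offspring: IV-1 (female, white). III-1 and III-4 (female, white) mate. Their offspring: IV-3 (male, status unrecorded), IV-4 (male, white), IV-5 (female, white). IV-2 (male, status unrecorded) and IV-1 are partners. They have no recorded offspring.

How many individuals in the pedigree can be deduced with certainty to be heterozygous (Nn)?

Obligate heterozygotes: I-1 is white so carries N and passed n to II-1 (nn), so I-1 is Nn; II-3 passed N to III-1 (Nn, whose n came from II-4) and received n from I-2 (nn), so II-3 is Nn; III-1 is white so carries N and received n from II-4 (nn), so III-1 is Nn; IV-1 is white so carries N and received n from III-2 (nn), so IV-1 is Nn.
Every other individual is either homozygous by phenotype or has at least one consistent homozygous assignment, so the count is 4.

4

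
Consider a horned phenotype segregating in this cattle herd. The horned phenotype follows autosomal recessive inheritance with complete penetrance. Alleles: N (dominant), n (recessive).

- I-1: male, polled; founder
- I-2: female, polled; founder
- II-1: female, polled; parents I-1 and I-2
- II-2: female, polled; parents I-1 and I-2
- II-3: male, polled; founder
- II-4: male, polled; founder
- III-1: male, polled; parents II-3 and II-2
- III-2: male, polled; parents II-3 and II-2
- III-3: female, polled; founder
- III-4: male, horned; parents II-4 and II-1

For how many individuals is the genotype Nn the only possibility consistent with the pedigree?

Obligate heterozygotes: II-1 is polled so carries N and passed n to III-4 (nn), so II-1 is Nn; II-4 is polled so carries N and passed n to III-4 (nn), so II-4 is Nn.
Every other individual is either homozygous by phenotype or has at least one consistent homozygous assignment, so the count is 2.

2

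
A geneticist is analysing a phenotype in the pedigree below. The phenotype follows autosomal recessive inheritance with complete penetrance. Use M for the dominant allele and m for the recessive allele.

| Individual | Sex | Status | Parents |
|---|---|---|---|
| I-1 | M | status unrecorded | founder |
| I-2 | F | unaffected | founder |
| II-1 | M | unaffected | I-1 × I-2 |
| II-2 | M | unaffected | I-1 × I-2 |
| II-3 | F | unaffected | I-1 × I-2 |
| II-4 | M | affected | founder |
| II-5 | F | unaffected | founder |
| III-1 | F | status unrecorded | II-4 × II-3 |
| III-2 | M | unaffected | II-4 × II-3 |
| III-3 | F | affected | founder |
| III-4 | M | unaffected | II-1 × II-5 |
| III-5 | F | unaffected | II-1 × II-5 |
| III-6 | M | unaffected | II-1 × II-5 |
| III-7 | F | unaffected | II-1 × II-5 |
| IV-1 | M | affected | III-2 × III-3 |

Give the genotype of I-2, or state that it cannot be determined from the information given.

I-2's phenotype allows MM or Mm, and no parent or child forces a single allele at both positions; consistent genotype assignments exist with I-2 as MM or Mm.

cannot be determined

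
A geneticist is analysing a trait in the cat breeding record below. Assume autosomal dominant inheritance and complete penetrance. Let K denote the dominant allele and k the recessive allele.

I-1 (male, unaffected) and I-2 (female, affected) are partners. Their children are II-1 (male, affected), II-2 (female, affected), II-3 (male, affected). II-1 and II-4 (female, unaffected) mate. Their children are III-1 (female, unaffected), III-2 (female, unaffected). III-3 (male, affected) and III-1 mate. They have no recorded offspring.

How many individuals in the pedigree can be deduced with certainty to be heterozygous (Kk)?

3

Obligate heterozygotes: II-1 is affected so carries K and received k from I-1 (kk), so II-1 is Kk; II-2 is affected so carries K and received k from I-1 (kk), so II-2 is Kk; II-3 is affected so carries K and received k from I-1 (kk), so II-3 is Kk.
Every other individual is either homozygous by phenotype or has at least one consistent homozygous assignment, so the count is 3.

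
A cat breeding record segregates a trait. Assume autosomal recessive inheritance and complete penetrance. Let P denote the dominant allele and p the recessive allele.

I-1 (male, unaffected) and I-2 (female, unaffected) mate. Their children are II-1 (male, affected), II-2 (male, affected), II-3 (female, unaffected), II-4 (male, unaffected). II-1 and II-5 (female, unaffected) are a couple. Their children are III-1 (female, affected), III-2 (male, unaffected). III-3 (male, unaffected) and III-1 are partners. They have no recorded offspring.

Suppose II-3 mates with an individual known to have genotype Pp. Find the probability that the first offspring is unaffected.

I-1 is unaffected so carries P and passed p to II-1 (pp), so I-1 is Pp.
I-2 is unaffected so carries P and passed p to II-1 (pp), so I-2 is Pp.
II-3 is an unaffected offspring of I-1 (Pp) × I-2 (Pp), whose cross gives 1/4 PP : 1/2 Pp : 1/4 pp; conditioning on being unaffected, II-3 is PP with probability 1/3, Pp with probability 2/3.
Summing over parental genotype combinations, P(offspring is unaffected) = 1/3·1 + 2/3·3/4 = 5/6.

5/6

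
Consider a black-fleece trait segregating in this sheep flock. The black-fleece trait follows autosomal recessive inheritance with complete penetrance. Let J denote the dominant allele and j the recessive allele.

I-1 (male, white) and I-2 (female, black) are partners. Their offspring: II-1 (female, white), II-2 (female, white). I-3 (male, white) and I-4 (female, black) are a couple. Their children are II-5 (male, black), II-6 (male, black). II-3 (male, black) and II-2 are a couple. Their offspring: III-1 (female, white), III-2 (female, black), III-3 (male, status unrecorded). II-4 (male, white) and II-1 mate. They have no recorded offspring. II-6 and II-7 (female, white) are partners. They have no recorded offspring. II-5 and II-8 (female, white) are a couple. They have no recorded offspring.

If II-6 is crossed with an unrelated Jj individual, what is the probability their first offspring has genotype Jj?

II-6 is black, so II-6 is jj.
The cross gives 1/2 Jj : 1/2 jj, so P(offspring has genotype Jj) = 1/2.

1/2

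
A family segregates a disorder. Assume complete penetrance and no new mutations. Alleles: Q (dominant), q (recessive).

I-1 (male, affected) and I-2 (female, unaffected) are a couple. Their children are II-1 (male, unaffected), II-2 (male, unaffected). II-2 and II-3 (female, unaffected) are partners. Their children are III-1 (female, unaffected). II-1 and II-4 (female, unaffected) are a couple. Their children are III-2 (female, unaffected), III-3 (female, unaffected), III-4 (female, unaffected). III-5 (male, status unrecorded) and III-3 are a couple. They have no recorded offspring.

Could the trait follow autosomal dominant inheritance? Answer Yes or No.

A consistent assignment under autosomal dominant exists: I-1 Qq, I-2 qq, II-1 qq, II-2 qq, II-3 qq, II-4 qq, III-1 qq, III-2 qq, III-3 qq, III-4 qq, III-5 QQ.
In this assignment every recorded phenotype matches its genotype and every non-founder's genotype is obtainable from its parents' genotypes, so the pedigree is consistent.

Yes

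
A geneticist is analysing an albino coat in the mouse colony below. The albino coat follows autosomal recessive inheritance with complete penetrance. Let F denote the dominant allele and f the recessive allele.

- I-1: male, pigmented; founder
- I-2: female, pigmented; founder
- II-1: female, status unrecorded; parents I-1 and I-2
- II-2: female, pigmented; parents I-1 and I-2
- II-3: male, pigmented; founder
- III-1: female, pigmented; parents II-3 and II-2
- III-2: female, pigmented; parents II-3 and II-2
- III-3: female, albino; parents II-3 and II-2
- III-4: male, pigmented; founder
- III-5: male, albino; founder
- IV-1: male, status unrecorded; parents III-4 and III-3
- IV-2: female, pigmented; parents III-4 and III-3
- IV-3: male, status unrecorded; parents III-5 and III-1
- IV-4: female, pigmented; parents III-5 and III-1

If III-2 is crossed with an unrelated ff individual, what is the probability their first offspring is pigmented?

2/3

II-3 is pigmented so carries F and passed f to III-3 (ff), so II-3 is Ff.
II-2 is pigmented so carries F and passed f to III-3 (ff), so II-2 is Ff.
III-2 is a pigmented offspring of II-3 (Ff) × II-2 (Ff), whose cross gives 1/4 FF : 1/2 Ff : 1/4 ff; conditioning on being pigmented, III-2 is FF with probability 1/3, Ff with probability 2/3.
Summing over parental genotype combinations, P(offspring is pigmented) = 1/3·1 + 2/3·1/2 = 2/3.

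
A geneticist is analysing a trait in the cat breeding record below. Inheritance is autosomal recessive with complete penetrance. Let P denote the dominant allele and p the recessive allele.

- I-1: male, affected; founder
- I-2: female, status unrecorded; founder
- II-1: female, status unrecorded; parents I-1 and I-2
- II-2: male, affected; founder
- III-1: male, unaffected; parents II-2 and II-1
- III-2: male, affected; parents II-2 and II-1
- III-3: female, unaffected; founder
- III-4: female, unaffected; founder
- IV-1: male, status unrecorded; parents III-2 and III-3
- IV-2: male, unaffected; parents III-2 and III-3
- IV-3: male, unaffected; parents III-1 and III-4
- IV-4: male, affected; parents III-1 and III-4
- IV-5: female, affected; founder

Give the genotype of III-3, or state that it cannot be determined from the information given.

cannot be determined

III-3's phenotype allows PP or Pp, and no parent or child forces a single allele at both positions; consistent genotype assignments exist with III-3 as PP or Pp.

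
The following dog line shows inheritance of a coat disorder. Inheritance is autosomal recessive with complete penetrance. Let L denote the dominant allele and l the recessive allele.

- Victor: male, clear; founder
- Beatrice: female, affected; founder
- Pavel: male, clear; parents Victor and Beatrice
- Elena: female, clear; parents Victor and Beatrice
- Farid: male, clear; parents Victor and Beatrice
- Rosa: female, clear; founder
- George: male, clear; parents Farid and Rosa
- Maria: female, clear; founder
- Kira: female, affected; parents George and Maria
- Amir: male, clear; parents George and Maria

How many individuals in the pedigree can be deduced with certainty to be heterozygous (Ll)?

Obligate heterozygotes: Pavel is clear so carries L and received l from Beatrice (ll), so Pavel is Ll; Elena is clear so carries L and received l from Beatrice (ll), so Elena is Ll; Farid is clear so carries L and received l from Beatrice (ll), so Farid is Ll; George is clear so carries L and passed l to Kira (ll), so George is Ll; Maria is clear so carries L and passed l to Kira (ll), so Maria is Ll.
Every other individual is either homozygous by phenotype or has at least one consistent homozygous assignment, so the count is 5.

5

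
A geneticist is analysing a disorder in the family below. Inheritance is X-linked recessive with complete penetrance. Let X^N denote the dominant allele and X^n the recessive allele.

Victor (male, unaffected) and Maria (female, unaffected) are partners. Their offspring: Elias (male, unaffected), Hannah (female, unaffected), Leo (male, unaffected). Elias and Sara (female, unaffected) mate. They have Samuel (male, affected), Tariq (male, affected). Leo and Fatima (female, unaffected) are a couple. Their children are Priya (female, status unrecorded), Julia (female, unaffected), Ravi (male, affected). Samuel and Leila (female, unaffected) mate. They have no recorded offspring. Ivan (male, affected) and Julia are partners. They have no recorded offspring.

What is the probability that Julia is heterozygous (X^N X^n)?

1/2

Leo is unaffected, so Leo is X^N Y.
Fatima is unaffected so carries N and passed n to Ravi (X^n Y), so Fatima is X^N X^n.
Their cross gives offspring ratios 1/2 X^N X^N : 1/2 X^N X^n. Conditioning on Julia being unaffected, P(X^N X^n) = 1/2 / 1 = 1/2.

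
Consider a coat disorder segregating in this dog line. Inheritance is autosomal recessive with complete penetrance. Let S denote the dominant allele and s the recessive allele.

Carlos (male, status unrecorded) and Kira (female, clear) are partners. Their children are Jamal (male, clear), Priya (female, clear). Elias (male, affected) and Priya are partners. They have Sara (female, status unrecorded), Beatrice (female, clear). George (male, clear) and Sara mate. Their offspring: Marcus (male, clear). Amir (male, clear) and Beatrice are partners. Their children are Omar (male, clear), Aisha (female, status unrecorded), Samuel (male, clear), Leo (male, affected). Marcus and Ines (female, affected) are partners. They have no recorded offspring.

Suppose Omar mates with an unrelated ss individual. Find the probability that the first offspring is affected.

1/3

Amir is clear so carries S and passed s to Leo (ss), so Amir is Ss.
Beatrice is clear so carries S and received s from Elias (ss), so Beatrice is Ss.
Omar is a clear offspring of Amir (Ss) × Beatrice (Ss), whose cross gives 1/4 SS : 1/2 Ss : 1/4 ss; conditioning on being clear, Omar is SS with probability 1/3, Ss with probability 2/3.
Summing over parental genotype combinations, P(offspring is affected) = 2/3·1/2 = 1/3.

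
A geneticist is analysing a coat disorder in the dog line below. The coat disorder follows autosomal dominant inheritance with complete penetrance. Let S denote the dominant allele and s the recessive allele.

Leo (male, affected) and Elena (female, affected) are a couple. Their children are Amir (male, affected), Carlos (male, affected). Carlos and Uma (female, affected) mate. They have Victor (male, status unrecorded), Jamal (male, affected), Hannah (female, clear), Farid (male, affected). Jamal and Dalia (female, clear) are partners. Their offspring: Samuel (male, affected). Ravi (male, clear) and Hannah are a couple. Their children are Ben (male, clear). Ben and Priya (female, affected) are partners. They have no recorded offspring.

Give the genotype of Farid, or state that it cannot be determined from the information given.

Farid's phenotype allows SS or Ss, and no parent or child forces a single allele at both positions; consistent genotype assignments exist with Farid as SS or Ss.

cannot be determined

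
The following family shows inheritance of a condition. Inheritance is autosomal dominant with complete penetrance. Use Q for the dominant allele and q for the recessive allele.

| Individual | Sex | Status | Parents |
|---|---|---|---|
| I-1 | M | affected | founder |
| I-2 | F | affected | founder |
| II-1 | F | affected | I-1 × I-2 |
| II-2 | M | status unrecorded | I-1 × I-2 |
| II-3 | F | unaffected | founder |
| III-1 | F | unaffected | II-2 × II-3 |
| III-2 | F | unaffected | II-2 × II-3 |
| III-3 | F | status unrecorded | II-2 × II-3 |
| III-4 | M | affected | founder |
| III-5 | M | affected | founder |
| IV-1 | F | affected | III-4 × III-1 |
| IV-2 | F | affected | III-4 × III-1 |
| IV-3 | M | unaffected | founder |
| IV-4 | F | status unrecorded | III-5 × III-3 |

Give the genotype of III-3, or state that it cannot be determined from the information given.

cannot be determined

III-3's phenotype is unrecorded, and no parent or child forces a single allele at both positions; consistent genotype assignments exist with III-3 as Qq or qq.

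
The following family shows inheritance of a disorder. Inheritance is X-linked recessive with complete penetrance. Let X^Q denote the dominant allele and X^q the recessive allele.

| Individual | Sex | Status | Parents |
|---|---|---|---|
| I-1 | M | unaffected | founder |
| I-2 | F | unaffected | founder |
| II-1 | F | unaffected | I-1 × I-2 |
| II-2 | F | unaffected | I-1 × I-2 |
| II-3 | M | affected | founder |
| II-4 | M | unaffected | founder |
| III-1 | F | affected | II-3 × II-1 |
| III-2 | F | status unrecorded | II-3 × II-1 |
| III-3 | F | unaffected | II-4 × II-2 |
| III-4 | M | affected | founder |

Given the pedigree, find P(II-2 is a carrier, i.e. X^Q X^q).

I-1 is unaffected, so I-1 is X^Q Y.
I-2 is unaffected so carries Q and passed q to II-1 (X^Q X^q, whose Q came from I-1), so I-2 is X^Q X^q.
Their cross gives offspring ratios 1/2 X^Q X^Q : 1/2 X^Q X^q. Conditioning on II-2 being unaffected, P(X^Q X^q) = 1/2 / 1 = 1/2 before taking II-2's own offspring into account.
II-4 is unaffected, so II-4 is X^Q Y.
II-2's offspring (III-3) would show their recorded status with the same probability whether II-2 is X^Q X^q or X^Q X^Q, so they carry no information and P(X^Q X^q) = 1/2.

1/2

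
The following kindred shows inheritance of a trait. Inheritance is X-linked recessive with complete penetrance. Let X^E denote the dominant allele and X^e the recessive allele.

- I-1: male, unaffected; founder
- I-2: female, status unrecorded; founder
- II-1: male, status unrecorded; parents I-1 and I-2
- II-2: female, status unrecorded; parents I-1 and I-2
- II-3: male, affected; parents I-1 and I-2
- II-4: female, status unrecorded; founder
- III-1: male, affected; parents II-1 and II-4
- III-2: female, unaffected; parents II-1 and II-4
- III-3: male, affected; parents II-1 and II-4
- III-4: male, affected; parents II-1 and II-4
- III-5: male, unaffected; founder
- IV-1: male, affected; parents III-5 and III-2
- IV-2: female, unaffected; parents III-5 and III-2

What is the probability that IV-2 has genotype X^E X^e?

III-5 is unaffected, so III-5 is X^E Y.
III-2 is unaffected so carries E and passed e to IV-1 (X^e Y), so III-2 is X^E X^e.
Their cross gives offspring ratios 1/2 X^E X^E : 1/2 X^E X^e. Conditioning on IV-2 being unaffected, P(X^E X^e) = 1/2 / 1 = 1/2.

1/2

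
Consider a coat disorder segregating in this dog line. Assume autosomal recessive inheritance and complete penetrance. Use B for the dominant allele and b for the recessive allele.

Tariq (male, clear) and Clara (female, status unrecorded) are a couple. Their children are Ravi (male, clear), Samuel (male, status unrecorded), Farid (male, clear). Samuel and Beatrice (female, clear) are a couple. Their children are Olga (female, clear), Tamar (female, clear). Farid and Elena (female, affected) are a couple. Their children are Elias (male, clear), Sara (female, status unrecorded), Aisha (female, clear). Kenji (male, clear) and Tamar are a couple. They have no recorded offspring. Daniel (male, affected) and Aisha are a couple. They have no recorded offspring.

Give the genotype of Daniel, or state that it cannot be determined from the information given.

bb

Daniel is affected, so Daniel is bb.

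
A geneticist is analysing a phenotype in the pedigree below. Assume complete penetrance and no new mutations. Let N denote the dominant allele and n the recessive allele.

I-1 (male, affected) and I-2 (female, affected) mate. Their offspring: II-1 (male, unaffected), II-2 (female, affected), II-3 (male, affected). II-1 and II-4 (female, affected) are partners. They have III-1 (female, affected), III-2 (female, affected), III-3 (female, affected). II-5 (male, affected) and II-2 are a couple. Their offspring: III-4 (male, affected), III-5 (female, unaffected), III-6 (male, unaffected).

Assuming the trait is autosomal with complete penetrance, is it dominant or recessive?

dominant

I-1 and I-2 are both affected yet have an unaffected child II-1. Under a recessive model two affected parents are homozygous and every child would be affected, so the trait cannot be recessive.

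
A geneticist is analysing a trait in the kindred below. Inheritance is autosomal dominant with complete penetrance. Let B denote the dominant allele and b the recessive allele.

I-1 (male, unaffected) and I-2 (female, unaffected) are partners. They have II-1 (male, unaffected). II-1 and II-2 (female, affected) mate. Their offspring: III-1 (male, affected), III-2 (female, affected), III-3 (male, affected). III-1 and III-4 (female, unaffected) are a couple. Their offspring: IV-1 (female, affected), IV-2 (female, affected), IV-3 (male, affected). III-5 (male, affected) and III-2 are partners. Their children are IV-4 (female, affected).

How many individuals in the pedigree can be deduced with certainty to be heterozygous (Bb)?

Obligate heterozygotes: III-1 is affected so carries B and received b from II-1 (bb), so III-1 is Bb; III-2 is affected so carries B and received b from II-1 (bb), so III-2 is Bb; III-3 is affected so carries B and received b from II-1 (bb), so III-3 is Bb; IV-1 is affected so carries B and received b from III-4 (bb), so IV-1 is Bb; IV-2 is affected so carries B and received b from III-4 (bb), so IV-2 is Bb; IV-3 is affected so carries B and received b from III-4 (bb), so IV-3 is Bb.
Every other individual is either homozygous by phenotype or has at least one consistent homozygous assignment, so the count is 6.

6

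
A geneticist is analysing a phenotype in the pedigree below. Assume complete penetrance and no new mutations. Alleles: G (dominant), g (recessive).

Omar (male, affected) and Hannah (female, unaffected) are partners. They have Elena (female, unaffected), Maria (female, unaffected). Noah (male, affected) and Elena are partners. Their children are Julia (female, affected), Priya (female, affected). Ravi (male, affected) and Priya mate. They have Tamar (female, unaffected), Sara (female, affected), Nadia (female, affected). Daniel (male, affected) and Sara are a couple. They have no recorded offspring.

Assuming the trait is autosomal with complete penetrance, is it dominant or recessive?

dominant

Ravi and Priya are both affected yet have an unaffected child Tamar. Under a recessive model two affected parents are homozygous and every child would be affected, so the trait cannot be recessive.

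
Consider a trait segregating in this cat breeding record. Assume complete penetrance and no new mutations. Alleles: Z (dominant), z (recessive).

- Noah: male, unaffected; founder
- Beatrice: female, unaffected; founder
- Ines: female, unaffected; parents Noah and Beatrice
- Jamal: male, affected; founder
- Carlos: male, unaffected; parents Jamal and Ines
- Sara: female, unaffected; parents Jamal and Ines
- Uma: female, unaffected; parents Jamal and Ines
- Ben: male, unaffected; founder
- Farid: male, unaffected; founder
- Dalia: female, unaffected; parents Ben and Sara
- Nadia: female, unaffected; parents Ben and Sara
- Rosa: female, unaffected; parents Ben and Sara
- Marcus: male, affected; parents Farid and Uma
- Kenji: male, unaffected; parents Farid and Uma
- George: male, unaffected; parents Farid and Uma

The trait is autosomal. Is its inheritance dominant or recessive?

recessive

Farid and Uma are both unaffected yet have an affected child Marcus. Under dominance, an affected child requires at least one affected parent, so the trait cannot be dominant.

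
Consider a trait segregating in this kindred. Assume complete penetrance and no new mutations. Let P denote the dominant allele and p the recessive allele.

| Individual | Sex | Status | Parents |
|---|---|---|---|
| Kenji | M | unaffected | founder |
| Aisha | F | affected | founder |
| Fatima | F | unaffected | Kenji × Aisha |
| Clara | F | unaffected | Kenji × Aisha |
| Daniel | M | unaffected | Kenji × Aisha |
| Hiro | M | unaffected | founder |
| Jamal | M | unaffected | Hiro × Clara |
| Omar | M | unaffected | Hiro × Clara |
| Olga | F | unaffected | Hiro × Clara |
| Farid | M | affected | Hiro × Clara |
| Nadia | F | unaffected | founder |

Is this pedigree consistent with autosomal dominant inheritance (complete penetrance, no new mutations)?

No

Under autosomal dominant, Farid (affected, male) cannot arise from Hiro (unaffected) × Clara (unaffected).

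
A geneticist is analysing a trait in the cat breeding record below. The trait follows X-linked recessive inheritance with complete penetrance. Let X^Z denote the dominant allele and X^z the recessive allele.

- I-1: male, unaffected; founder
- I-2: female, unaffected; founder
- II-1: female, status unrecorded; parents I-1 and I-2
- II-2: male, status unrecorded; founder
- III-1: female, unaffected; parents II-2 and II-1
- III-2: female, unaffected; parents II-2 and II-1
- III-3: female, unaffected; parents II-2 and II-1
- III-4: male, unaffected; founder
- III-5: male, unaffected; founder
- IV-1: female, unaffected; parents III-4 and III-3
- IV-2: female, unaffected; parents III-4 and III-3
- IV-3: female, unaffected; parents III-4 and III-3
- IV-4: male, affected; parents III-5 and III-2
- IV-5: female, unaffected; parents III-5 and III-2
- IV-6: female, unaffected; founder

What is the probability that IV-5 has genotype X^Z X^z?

1/2

III-5 is unaffected, so III-5 is X^Z Y.
III-2 is unaffected so carries Z and passed z to IV-4 (X^z Y), so III-2 is X^Z X^z.
Their cross gives offspring ratios 1/2 X^Z X^Z : 1/2 X^Z X^z. Conditioning on IV-5 being unaffected, P(X^Z X^z) = 1/2 / 1 = 1/2.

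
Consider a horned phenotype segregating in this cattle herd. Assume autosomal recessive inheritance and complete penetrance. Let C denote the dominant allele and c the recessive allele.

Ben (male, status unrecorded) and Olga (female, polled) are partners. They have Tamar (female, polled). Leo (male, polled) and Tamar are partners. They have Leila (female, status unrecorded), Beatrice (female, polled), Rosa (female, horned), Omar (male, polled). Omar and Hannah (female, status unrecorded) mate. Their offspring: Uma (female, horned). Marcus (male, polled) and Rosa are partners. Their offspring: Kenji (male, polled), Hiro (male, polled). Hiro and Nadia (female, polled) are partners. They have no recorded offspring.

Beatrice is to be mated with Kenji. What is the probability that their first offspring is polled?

5/6

Leo is polled so carries C and passed c to Rosa (cc), so Leo is Cc.
Tamar is polled so carries C and passed c to Rosa (cc), so Tamar is Cc.
Beatrice is a polled offspring of Leo (Cc) × Tamar (Cc), whose cross gives 1/4 CC : 1/2 Cc : 1/4 cc; conditioning on being polled, Beatrice is CC with probability 1/3, Cc with probability 2/3.
Kenji is polled so carries C and received c from Rosa (cc), so Kenji is Cc.
Summing over parental genotype combinations, P(offspring is polled) = 1/3·1 + 2/3·3/4 = 5/6.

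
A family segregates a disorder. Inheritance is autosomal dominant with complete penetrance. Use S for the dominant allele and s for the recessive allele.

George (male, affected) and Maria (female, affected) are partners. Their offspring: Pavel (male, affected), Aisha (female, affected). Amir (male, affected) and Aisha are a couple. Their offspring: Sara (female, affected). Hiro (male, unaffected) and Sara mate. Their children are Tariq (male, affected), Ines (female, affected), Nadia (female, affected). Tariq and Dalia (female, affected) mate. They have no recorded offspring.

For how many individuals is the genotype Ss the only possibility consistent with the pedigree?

Obligate heterozygotes: Tariq is affected so carries S and received s from Hiro (ss), so Tariq is Ss; Ines is affected so carries S and received s from Hiro (ss), so Ines is Ss; Nadia is affected so carries S and received s from Hiro (ss), so Nadia is Ss.
Every other individual is either homozygous by phenotype or has at least one consistent homozygous assignment, so the count is 3.

3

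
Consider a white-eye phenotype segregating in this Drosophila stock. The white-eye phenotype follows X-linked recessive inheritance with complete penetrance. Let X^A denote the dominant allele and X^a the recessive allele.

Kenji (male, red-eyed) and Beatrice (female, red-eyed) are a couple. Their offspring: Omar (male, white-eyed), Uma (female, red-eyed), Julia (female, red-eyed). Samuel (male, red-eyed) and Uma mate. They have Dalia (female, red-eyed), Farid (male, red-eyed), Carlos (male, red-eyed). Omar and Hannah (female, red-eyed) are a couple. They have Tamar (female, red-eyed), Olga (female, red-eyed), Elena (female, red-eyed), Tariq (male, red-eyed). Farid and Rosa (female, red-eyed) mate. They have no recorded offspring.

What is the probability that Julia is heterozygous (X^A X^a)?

Kenji is red-eyed, so Kenji is X^A Y.
Beatrice is red-eyed so carries A and passed a to Omar (X^a Y), so Beatrice is X^A X^a.
Their cross gives offspring ratios 1/2 X^A X^A : 1/2 X^A X^a. Conditioning on Julia being red-eyed, P(X^A X^a) = 1/2 / 1 = 1/2.

1/2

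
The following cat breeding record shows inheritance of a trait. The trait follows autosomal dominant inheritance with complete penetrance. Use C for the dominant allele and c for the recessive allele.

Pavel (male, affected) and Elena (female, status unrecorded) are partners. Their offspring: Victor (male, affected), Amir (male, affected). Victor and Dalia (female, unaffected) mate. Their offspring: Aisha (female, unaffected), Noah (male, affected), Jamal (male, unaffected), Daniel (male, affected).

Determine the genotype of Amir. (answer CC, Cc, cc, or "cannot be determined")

cannot be determined

Amir's phenotype allows CC or Cc, and no parent or child forces a single allele at both positions; consistent genotype assignments exist with Amir as CC or Cc.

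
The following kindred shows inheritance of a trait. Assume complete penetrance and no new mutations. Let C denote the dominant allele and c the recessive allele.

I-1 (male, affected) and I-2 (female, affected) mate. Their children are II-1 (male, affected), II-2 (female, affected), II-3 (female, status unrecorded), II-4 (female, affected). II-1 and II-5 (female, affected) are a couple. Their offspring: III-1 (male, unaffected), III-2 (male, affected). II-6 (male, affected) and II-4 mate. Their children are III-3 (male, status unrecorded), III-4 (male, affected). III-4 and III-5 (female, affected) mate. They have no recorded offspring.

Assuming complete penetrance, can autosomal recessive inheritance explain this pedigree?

No

Under autosomal recessive, III-1 (unaffected, male) cannot arise from II-1 (affected) × II-5 (affected).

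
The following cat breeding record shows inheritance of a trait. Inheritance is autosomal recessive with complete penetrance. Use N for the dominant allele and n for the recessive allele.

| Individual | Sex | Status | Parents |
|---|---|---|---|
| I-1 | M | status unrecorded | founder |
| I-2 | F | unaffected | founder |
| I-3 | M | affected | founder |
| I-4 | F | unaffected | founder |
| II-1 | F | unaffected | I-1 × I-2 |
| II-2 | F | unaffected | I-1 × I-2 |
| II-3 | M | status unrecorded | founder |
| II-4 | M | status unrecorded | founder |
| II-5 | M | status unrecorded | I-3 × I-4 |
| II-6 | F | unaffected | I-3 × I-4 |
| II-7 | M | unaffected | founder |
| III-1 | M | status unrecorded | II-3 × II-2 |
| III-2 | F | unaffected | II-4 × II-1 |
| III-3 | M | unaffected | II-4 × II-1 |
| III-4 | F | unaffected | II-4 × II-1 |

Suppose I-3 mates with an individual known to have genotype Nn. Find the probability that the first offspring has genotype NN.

0

I-3 is affected, so I-3 is nn.
The cross gives 1/2 Nn : 1/2 nn, so P(offspring has genotype NN) = 0.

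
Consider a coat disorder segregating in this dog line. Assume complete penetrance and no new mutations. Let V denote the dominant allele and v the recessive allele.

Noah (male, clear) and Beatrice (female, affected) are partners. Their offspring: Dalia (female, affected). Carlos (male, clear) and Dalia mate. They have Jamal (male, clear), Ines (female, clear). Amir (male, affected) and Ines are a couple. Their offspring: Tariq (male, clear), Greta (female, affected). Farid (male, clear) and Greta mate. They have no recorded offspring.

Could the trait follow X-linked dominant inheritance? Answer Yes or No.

Yes

A consistent assignment under X-linked dominant exists: Noah X^v Y, Beatrice X^V X^V, Dalia X^V X^v, Carlos X^v Y, Jamal X^v Y, Ines X^v X^v, Amir X^V Y, Tariq X^v Y, Greta X^V X^v, Farid X^v Y.
In this assignment every recorded phenotype matches its genotype and every non-founder's genotype is obtainable from its parents' genotypes, so the pedigree is consistent.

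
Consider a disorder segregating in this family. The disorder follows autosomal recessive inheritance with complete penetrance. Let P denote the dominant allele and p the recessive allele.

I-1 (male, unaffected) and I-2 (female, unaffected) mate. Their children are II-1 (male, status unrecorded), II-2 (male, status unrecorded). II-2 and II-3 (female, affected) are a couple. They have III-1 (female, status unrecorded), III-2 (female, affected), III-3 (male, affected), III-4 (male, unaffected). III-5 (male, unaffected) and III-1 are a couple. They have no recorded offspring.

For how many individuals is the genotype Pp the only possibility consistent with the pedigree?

Obligate heterozygotes: II-2 passed P to III-4 (Pp, whose p came from II-3) and passed p to III-2 (pp), so II-2 is Pp; III-4 is unaffected so carries P and received p from II-3 (pp), so III-4 is Pp.
Every other individual is either homozygous by phenotype or has at least one consistent homozygous assignment, so the count is 2.

2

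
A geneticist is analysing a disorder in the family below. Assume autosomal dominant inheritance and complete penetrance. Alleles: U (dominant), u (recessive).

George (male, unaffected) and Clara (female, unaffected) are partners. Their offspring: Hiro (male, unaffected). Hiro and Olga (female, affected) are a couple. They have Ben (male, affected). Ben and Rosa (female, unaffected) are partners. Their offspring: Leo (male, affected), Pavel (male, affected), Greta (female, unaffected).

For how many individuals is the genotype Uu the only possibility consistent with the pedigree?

Obligate heterozygotes: Ben is affected so carries U and received u from Hiro (uu), so Ben is Uu; Leo is affected so carries U and received u from Rosa (uu), so Leo is Uu; Pavel is affected so carries U and received u from Rosa (uu), so Pavel is Uu.
Every other individual is either homozygous by phenotype or has at least one consistent homozygous assignment, so the count is 3.

3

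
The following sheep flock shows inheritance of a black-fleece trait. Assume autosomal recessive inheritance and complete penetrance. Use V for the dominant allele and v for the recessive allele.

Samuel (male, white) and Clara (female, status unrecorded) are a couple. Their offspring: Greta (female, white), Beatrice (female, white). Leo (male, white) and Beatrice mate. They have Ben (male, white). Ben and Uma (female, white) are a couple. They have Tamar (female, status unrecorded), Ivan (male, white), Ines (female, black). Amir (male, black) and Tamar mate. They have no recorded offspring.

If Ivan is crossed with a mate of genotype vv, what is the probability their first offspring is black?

Ben is white so carries V and passed v to Ines (vv), so Ben is Vv.
Uma is white so carries V and passed v to Ines (vv), so Uma is Vv.
Ivan is a white offspring of Ben (Vv) × Uma (Vv), whose cross gives 1/4 VV : 1/2 Vv : 1/4 vv; conditioning on being white, Ivan is VV with probability 1/3, Vv with probability 2/3.
Summing over parental genotype combinations, P(offspring is black) = 2/3·1/2 = 1/3.

1/3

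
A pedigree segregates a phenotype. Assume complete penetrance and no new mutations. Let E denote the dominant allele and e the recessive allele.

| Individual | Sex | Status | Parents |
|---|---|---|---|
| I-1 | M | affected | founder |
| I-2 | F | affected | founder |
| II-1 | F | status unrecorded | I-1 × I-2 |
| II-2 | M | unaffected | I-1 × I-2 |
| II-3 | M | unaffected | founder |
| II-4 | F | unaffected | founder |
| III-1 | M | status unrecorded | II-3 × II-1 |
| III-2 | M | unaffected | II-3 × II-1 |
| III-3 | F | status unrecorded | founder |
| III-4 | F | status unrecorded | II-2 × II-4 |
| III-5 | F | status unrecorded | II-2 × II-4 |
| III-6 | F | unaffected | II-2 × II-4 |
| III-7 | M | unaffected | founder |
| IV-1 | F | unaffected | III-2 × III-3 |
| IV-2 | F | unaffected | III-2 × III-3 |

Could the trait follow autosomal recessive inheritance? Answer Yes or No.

Under autosomal recessive, II-2 (unaffected, male) cannot arise from I-1 (affected) × I-2 (affected).

No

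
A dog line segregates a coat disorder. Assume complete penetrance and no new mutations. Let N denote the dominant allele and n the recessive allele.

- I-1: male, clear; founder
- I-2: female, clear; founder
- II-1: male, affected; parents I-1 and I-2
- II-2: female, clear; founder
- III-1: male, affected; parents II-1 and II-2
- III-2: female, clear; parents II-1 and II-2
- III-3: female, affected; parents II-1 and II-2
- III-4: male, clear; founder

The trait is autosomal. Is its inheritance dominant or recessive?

recessive

I-1 and I-2 are both clear yet have an affected child II-1. Under dominance, an affected child requires at least one affected parent, so the trait cannot be dominant.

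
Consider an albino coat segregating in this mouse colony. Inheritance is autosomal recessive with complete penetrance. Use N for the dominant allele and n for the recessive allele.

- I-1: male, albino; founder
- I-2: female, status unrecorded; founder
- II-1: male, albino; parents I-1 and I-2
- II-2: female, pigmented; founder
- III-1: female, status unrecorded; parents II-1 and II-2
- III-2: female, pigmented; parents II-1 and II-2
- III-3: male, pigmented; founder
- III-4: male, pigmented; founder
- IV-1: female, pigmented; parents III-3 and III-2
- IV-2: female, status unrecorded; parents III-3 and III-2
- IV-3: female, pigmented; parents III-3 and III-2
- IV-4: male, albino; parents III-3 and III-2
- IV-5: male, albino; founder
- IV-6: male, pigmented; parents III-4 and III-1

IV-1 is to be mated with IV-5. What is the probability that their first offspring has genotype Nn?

III-3 is pigmented so carries N and passed n to IV-4 (nn), so III-3 is Nn.
III-2 is pigmented so carries N and received n from II-1 (nn), so III-2 is Nn.
IV-1 is a pigmented offspring of III-3 (Nn) × III-2 (Nn), whose cross gives 1/4 NN : 1/2 Nn : 1/4 nn; conditioning on being pigmented, IV-1 is NN with probability 1/3, Nn with probability 2/3.
IV-5 is albino, so IV-5 is nn.
Summing over parental genotype combinations, P(offspring has genotype Nn) = 1/3·1 + 2/3·1/2 = 2/3.

2/3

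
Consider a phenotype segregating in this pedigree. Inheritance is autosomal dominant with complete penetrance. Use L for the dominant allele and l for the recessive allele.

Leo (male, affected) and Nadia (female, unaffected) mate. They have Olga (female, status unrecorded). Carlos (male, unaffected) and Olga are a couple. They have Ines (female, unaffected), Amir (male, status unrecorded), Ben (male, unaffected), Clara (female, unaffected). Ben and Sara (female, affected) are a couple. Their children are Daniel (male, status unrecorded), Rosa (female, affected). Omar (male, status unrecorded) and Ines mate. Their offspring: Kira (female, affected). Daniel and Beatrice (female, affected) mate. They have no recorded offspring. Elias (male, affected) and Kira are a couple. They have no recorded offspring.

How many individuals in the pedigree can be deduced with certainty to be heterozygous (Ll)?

Obligate heterozygotes: Rosa is affected so carries L and received l from Ben (ll), so Rosa is Ll; Kira is affected so carries L and received l from Ines (ll), so Kira is Ll.
Every other individual is either homozygous by phenotype or has at least one consistent homozygous assignment, so the count is 2.

2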